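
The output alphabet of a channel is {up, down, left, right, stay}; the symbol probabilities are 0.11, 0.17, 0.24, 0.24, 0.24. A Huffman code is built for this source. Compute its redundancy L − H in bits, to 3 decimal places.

0.013 bits

Entropy H = −Σ p log₂ p ≈ 2.2673 bits.
Huffman merges: 11/100+17/100→7/25; 6/25+6/25→12/25; 6/25+7/25→13/25; 12/25+13/25→1. L = 57/25 ≈ 2.2800.
L − H = 2.2800 − 2.2673 = 0.013 bits.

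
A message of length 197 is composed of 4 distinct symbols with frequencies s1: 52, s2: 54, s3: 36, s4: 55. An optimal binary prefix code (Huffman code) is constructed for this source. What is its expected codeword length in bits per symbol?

2 bits/symbol

Probabilities are the counts divided by 197.
Repeatedly combine the two least-probable nodes; the expected code length is the sum of the merged weights.
merge 36/197 + 52/197 → 88/197
merge 54/197 + 55/197 → 109/197
merge 88/197 + 109/197 → 1
L = 88/197 + 109/197 + 1 = 2 bits/symbol.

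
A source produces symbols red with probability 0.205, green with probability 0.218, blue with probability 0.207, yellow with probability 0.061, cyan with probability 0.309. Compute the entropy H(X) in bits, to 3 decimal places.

H = −Σ pᵢ log₂ pᵢ.
−0.205·log₂(0.205) = 0.4687
−0.218·log₂(0.218) = 0.4791
−0.207·log₂(0.207) = 0.4704
−0.061·log₂(0.061) = 0.2461
−0.309·log₂(0.309) = 0.5235
Sum ≈ 2.1878 → 2.188 bits.

2.188 bits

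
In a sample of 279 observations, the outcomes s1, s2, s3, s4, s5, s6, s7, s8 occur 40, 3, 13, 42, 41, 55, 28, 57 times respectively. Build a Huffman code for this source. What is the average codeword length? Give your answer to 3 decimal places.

2.814 bits/symbol

Probabilities are the counts divided by 279.
Repeatedly combine the two least-probable nodes; the expected code length is the sum of the merged weights.
merge 1/93 + 13/279 → 16/279
merge 16/279 + 28/279 → 44/279
merge 40/279 + 41/279 → 9/31
merge 14/93 + 44/279 → 86/279
merge 55/279 + 19/93 → 112/279
merge 9/31 + 86/279 → 167/279
merge 112/279 + 167/279 → 1
L = 16/279 + 44/279 + 9/31 + 86/279 + 112/279 + 167/279 + 1 = 785/279 ≈ 2.814 bits/symbol.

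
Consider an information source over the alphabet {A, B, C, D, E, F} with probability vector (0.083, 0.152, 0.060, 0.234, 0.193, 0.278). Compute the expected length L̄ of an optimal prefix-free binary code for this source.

Repeatedly combine the two least-probable nodes; the expected code length is the sum of the merged weights.
merge 3/50 + 83/1000 → 143/1000
merge 143/1000 + 19/125 → 59/200
merge 193/1000 + 117/500 → 427/1000
merge 139/500 + 59/200 → 573/1000
merge 427/1000 + 573/1000 → 1
L = 143/1000 + 59/200 + 427/1000 + 573/1000 + 1 = 1219/500 = 2.438 bits/symbol.

2.438 bits/symbol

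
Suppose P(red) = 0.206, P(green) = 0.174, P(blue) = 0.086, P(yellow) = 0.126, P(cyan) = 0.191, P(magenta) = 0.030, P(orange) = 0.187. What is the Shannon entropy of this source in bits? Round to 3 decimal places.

2.650 bits

H = −Σ pᵢ log₂ pᵢ.
−0.206·log₂(0.206) = 0.4695
−0.174·log₂(0.174) = 0.4390
−0.086·log₂(0.086) = 0.3044
−0.126·log₂(0.126) = 0.3766
−0.191·log₂(0.191) = 0.4562
−0.030·log₂(0.030) = 0.1518
−0.187·log₂(0.187) = 0.4523
Sum ≈ 2.6497 → 2.650 bits.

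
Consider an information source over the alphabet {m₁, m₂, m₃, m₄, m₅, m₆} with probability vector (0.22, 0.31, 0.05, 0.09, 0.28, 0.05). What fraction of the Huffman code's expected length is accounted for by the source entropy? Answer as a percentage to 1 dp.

98.8%

Entropy H = −Σ p log₂ p ≈ 2.2634 bits.
Huffman merges: 1/20+1/20→1/10; 9/100+1/10→19/100; 19/100+11/50→41/100; 7/25+31/100→59/100; 41/100+59/100→1. L = 229/100 ≈ 2.2900.
Efficiency = H/L = 2.2634/2.2900 = 98.8%.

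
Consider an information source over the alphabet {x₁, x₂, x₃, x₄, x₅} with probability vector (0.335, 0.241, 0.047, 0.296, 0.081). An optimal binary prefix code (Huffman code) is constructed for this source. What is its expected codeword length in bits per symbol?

2.128 bits/symbol

Repeatedly combine the two least-probable nodes; the expected code length is the sum of the merged weights.
merge 47/1000 + 81/1000 → 16/125
merge 16/125 + 241/1000 → 369/1000
merge 37/125 + 67/200 → 631/1000
merge 369/1000 + 631/1000 → 1
L = 16/125 + 369/1000 + 631/1000 + 1 = 266/125 = 2.128 bits/symbol.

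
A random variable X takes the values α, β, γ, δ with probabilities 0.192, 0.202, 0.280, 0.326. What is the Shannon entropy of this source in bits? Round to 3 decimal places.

1.965 bits

H = −Σ pᵢ log₂ pᵢ.
−0.192·log₂(0.192) = 0.4571
−0.202·log₂(0.202) = 0.4661
−0.280·log₂(0.280) = 0.5142
−0.326·log₂(0.326) = 0.5272
Sum ≈ 1.9646 → 1.965 bits.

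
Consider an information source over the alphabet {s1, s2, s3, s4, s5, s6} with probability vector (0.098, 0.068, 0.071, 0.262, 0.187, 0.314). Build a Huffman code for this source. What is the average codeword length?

Repeatedly combine the two least-probable nodes; the expected code length is the sum of the merged weights.
merge 17/250 + 71/1000 → 139/1000
merge 49/500 + 139/1000 → 237/1000
merge 187/1000 + 237/1000 → 53/125
merge 131/500 + 157/500 → 72/125
merge 53/125 + 72/125 → 1
L = 139/1000 + 237/1000 + 53/125 + 72/125 + 1 = 297/125 = 2.376 bits/symbol.

2.376 bits/symbol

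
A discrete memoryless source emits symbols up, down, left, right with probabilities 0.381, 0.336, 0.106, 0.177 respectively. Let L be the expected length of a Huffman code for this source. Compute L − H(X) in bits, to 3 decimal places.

Entropy H = −Σ p log₂ p ≈ 1.8445 bits.
Huffman merges: 53/500+177/1000→283/1000; 283/1000+42/125→619/1000; 381/1000+619/1000→1. L = 951/500 ≈ 1.9020.
L − H = 1.9020 − 1.8445 = 0.058 bits.

0.058 bits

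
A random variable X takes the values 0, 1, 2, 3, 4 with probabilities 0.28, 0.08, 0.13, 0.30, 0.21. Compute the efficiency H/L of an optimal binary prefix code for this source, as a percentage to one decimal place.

Entropy H = −Σ p log₂ p ≈ 2.1823 bits.
Huffman merges: 2/25+13/100→21/100; 21/100+21/100→21/50; 7/25+3/10→29/50; 21/50+29/50→1. L = 221/100 ≈ 2.2100.
Efficiency = H/L = 2.1823/2.2100 = 98.7%.

98.7%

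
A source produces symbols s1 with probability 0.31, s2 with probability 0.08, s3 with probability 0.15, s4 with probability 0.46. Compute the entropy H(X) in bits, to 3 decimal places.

H = −Σ pᵢ log₂ pᵢ.
−0.31·log₂(0.31) = 0.5238
−0.08·log₂(0.08) = 0.2915
−0.15·log₂(0.15) = 0.4105
−0.46·log₂(0.46) = 0.5153
Sum ≈ 1.7412 → 1.741 bits.

1.741 bits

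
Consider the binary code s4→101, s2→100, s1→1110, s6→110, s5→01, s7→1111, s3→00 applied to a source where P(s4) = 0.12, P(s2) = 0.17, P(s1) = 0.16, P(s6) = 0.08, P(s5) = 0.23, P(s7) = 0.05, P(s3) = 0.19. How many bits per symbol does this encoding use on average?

2.79 bits/symbol

L̄ = Σ pᵢ·ℓᵢ = 0.12·3 + 0.17·3 + 0.16·4 + 0.08·3 + 0.23·2 + 0.05·4 + 0.19·2 = 2.79 bits/symbol.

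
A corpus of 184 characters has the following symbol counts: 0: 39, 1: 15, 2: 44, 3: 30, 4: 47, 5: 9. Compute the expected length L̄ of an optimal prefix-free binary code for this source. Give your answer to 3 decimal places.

2.424 bits/symbol

Probabilities are the counts divided by 184.
Repeatedly combine the two least-probable nodes; the expected code length is the sum of the merged weights.
merge 9/184 + 15/184 → 3/23
merge 3/23 + 15/92 → 27/92
merge 39/184 + 11/46 → 83/184
merge 47/184 + 27/92 → 101/184
merge 83/184 + 101/184 → 1
L = 3/23 + 27/92 + 83/184 + 101/184 + 1 = 223/92 ≈ 2.424 bits/symbol.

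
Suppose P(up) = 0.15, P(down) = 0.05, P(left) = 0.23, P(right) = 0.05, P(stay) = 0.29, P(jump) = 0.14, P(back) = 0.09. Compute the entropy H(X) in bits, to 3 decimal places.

2.558 bits

H = −Σ pᵢ log₂ pᵢ.
−0.15·log₂(0.15) = 0.4105
−0.05·log₂(0.05) = 0.2161
−0.23·log₂(0.23) = 0.4877
−0.05·log₂(0.05) = 0.2161
−0.29·log₂(0.29) = 0.5179
−0.14·log₂(0.14) = 0.3971
−0.09·log₂(0.09) = 0.3127
Sum ≈ 2.5581 → 2.558 bits.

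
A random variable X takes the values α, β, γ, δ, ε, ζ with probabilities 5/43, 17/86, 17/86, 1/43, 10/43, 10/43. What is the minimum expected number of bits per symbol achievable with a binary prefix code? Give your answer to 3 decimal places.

2.477 bits/symbol

Repeatedly combine the two least-probable nodes; the expected code length is the sum of the merged weights.
merge 1/43 + 5/43 → 6/43
merge 6/43 + 17/86 → 29/86
merge 17/86 + 10/43 → 37/86
merge 10/43 + 29/86 → 49/86
merge 37/86 + 49/86 → 1
L = 6/43 + 29/86 + 37/86 + 49/86 + 1 = 213/86 ≈ 2.477 bits/symbol.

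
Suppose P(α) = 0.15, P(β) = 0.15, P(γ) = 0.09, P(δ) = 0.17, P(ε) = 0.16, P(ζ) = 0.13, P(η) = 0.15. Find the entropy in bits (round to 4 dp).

2.7845 bits

H = −Σ pᵢ log₂ pᵢ.
−0.15·log₂(0.15) = 0.4105
−0.15·log₂(0.15) = 0.4105
−0.09·log₂(0.09) = 0.3127
−0.17·log₂(0.17) = 0.4346
−0.16·log₂(0.16) = 0.4230
−0.13·log₂(0.13) = 0.3826
−0.15·log₂(0.15) = 0.4105
Sum ≈ 2.7845 → 2.7845 bits.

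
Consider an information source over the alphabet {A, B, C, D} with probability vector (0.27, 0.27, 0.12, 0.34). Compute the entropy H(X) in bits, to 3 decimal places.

H = −Σ pᵢ log₂ pᵢ.
−0.27·log₂(0.27) = 0.5100
−0.27·log₂(0.27) = 0.5100
−0.12·log₂(0.12) = 0.3671
−0.34·log₂(0.34) = 0.5292
Sum ≈ 1.9163 → 1.916 bits.

1.916 bits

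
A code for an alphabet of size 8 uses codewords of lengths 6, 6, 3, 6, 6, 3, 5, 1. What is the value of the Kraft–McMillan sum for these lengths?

0.84375

With common denominator 2^6 = 64: Σ 2^(−ℓᵢ) = 1/64 + 1/64 + 8/64 + 1/64 + 1/64 + 8/64 + 2/64 + 32/64 = 54/64 = 0.84375.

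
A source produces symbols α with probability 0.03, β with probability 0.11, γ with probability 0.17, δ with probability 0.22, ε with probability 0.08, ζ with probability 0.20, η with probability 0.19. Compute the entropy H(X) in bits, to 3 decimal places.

H = −Σ pᵢ log₂ pᵢ.
−0.03·log₂(0.03) = 0.1518
−0.11·log₂(0.11) = 0.3503
−0.17·log₂(0.17) = 0.4346
−0.22·log₂(0.22) = 0.4806
−0.08·log₂(0.08) = 0.2915
−0.20·log₂(0.20) = 0.4644
−0.19·log₂(0.19) = 0.4552
Sum ≈ 2.6283 → 2.628 bits.

2.628 bits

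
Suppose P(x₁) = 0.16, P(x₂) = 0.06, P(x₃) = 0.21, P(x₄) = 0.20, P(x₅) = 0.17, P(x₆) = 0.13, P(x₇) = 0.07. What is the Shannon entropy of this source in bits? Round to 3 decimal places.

2.690 bits

H = −Σ pᵢ log₂ pᵢ.
−0.16·log₂(0.16) = 0.4230
−0.06·log₂(0.06) = 0.2435
−0.21·log₂(0.21) = 0.4728
−0.20·log₂(0.20) = 0.4644
−0.17·log₂(0.17) = 0.4346
−0.13·log₂(0.13) = 0.3826
−0.07·log₂(0.07) = 0.2686
Sum ≈ 2.6895 → 2.690 bits.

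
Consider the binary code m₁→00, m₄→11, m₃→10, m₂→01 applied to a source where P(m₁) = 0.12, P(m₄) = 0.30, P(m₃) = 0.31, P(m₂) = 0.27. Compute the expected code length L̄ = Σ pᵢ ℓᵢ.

L̄ = Σ pᵢ·ℓᵢ = 0.12·2 + 0.30·2 + 0.31·2 + 0.27·2 = 2 bits/symbol.

2 bits/symbol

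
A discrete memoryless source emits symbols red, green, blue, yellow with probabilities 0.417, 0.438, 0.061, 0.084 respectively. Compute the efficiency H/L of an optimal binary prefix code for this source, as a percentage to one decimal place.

93.4%

Entropy H = −Σ p log₂ p ≈ 1.5942 bits.
Huffman merges: 61/1000+21/250→29/200; 29/200+417/1000→281/500; 219/500+281/500→1. L = 1707/1000 ≈ 1.7070.
Efficiency = H/L = 1.5942/1.7070 = 93.4%.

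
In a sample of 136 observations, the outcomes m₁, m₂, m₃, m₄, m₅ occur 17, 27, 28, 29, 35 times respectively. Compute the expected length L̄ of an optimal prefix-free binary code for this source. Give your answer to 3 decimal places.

Probabilities are the counts divided by 136.
Repeatedly combine the two least-probable nodes; the expected code length is the sum of the merged weights.
merge 1/8 + 27/136 → 11/34
merge 7/34 + 29/136 → 57/136
merge 35/136 + 11/34 → 79/136
merge 57/136 + 79/136 → 1
L = 11/34 + 57/136 + 79/136 + 1 = 79/34 ≈ 2.324 bits/symbol.

2.324 bits/symbol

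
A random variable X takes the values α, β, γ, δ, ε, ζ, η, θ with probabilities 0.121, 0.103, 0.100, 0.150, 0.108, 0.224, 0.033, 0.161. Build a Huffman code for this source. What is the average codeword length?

2.909 bits/symbol

Repeatedly combine the two least-probable nodes; the expected code length is the sum of the merged weights.
merge 33/1000 + 1/10 → 133/1000
merge 103/1000 + 27/250 → 211/1000
merge 121/1000 + 133/1000 → 127/500
merge 3/20 + 161/1000 → 311/1000
merge 211/1000 + 28/125 → 87/200
merge 127/500 + 311/1000 → 113/200
merge 87/200 + 113/200 → 1
L = 133/1000 + 211/1000 + 127/500 + 311/1000 + 87/200 + 113/200 + 1 = 2909/1000 = 2.909 bits/symbol.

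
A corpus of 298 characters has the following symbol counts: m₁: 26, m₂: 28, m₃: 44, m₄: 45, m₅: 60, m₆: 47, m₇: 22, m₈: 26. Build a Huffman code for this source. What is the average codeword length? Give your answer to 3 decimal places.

Probabilities are the counts divided by 298.
Repeatedly combine the two least-probable nodes; the expected code length is the sum of the merged weights.
merge 11/149 + 13/149 → 24/149
merge 13/149 + 14/149 → 27/149
merge 22/149 + 45/298 → 89/298
merge 47/298 + 24/149 → 95/298
merge 27/149 + 30/149 → 57/149
merge 89/298 + 95/298 → 92/149
merge 57/149 + 92/149 → 1
L = 24/149 + 27/149 + 89/298 + 95/298 + 57/149 + 92/149 + 1 = 441/149 ≈ 2.960 bits/symbol.

2.960 bits/symbol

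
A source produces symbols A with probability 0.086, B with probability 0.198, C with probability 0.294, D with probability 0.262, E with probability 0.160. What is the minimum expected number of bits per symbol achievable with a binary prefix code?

2.246 bits/symbol

Repeatedly combine the two least-probable nodes; the expected code length is the sum of the merged weights.
merge 43/500 + 4/25 → 123/500
merge 99/500 + 123/500 → 111/250
merge 131/500 + 147/500 → 139/250
merge 111/250 + 139/250 → 1
L = 123/500 + 111/250 + 139/250 + 1 = 1123/500 = 2.246 bits/symbol.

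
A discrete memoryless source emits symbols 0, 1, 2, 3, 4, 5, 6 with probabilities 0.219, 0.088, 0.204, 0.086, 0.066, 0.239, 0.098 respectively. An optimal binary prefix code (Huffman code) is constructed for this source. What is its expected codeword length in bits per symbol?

Repeatedly combine the two least-probable nodes; the expected code length is the sum of the merged weights.
merge 33/500 + 43/500 → 19/125
merge 11/125 + 49/500 → 93/500
merge 19/125 + 93/500 → 169/500
merge 51/250 + 219/1000 → 423/1000
merge 239/1000 + 169/500 → 577/1000
merge 423/1000 + 577/1000 → 1
L = 19/125 + 93/500 + 169/500 + 423/1000 + 577/1000 + 1 = 669/250 = 2.676 bits/symbol.

2.676 bits/symbol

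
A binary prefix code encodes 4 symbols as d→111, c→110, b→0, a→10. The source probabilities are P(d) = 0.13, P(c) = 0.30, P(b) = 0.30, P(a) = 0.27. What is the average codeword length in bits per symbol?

L̄ = Σ pᵢ·ℓᵢ = 0.13·3 + 0.30·3 + 0.30·1 + 0.27·2 = 2.13 bits/symbol.

2.13 bits/symbol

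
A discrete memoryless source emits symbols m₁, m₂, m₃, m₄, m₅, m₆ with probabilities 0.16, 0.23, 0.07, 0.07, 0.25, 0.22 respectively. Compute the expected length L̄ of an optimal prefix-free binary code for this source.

2.44 bits/symbol

Repeatedly combine the two least-probable nodes; the expected code length is the sum of the merged weights.
merge 7/100 + 7/100 → 7/50
merge 7/50 + 4/25 → 3/10
merge 11/50 + 23/100 → 9/20
merge 1/4 + 3/10 → 11/20
merge 9/20 + 11/20 → 1
L = 7/50 + 3/10 + 9/20 + 11/20 + 1 = 61/25 = 2.44 bits/symbol.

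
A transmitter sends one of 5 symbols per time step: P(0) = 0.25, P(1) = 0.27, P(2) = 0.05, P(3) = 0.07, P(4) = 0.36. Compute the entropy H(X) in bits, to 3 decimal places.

2.025 bits

H = −Σ pᵢ log₂ pᵢ.
−0.25·log₂(0.25) = 0.5000
−0.27·log₂(0.27) = 0.5100
−0.05·log₂(0.05) = 0.2161
−0.07·log₂(0.07) = 0.2686
−0.36·log₂(0.36) = 0.5306
Sum ≈ 2.0253 → 2.025 bits.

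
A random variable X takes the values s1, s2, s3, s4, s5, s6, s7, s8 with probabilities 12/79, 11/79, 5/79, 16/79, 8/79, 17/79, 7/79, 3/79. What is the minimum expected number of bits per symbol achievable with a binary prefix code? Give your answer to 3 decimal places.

2.873 bits/symbol

Repeatedly combine the two least-probable nodes; the expected code length is the sum of the merged weights.
merge 3/79 + 5/79 → 8/79
merge 7/79 + 8/79 → 15/79
merge 8/79 + 11/79 → 19/79
merge 12/79 + 15/79 → 27/79
merge 16/79 + 17/79 → 33/79
merge 19/79 + 27/79 → 46/79
merge 33/79 + 46/79 → 1
L = 8/79 + 15/79 + 19/79 + 27/79 + 33/79 + 46/79 + 1 = 227/79 ≈ 2.873 bits/symbol.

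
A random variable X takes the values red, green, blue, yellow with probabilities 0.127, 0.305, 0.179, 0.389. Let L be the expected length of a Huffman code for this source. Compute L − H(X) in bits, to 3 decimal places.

0.042 bits

Entropy H = −Σ p log₂ p ≈ 1.8747 bits.
Huffman merges: 127/1000+179/1000→153/500; 61/200+153/500→611/1000; 389/1000+611/1000→1. L = 1917/1000 ≈ 1.9170.
L − H = 1.9170 − 1.8747 = 0.042 bits.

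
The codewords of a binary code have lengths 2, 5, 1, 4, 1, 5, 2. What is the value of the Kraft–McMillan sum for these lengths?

With common denominator 2^5 = 32: Σ 2^(−ℓᵢ) = 8/32 + 1/32 + 16/32 + 2/32 + 16/32 + 1/32 + 8/32 = 52/32 = 1.625.

1.625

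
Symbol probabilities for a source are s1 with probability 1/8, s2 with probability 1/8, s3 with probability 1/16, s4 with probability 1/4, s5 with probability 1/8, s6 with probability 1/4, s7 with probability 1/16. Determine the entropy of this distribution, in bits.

Each probability is a power of 1/2, so log₂(1/p) is an integer.
H = Σ p·log₂(1/p) = 1/8·3 + 1/8·3 + 1/16·4 + 1/4·2 + 1/8·3 + 1/4·2 + 1/16·4 = 2.625 bits.

2.625 bits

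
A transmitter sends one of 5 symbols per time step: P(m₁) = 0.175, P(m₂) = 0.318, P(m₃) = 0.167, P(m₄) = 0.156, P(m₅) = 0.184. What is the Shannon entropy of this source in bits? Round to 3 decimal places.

2.264 bits

H = −Σ pᵢ log₂ pᵢ.
−0.175·log₂(0.175) = 0.4401
−0.318·log₂(0.318) = 0.5256
−0.167·log₂(0.167) = 0.4312
−0.156·log₂(0.156) = 0.4181
−0.184·log₂(0.184) = 0.4494
Sum ≈ 2.2644 → 2.264 bits.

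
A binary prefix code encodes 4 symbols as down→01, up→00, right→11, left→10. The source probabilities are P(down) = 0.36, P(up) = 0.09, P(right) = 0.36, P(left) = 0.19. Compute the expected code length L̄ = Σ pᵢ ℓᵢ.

2 bits/symbol

L̄ = Σ pᵢ·ℓᵢ = 0.36·2 + 0.09·2 + 0.36·2 + 0.19·2 = 2 bits/symbol.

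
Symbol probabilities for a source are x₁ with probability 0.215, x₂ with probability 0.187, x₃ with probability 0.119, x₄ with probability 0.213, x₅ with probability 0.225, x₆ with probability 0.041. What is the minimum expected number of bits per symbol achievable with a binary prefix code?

2.507 bits/symbol

Repeatedly combine the two least-probable nodes; the expected code length is the sum of the merged weights.
merge 41/1000 + 119/1000 → 4/25
merge 4/25 + 187/1000 → 347/1000
merge 213/1000 + 43/200 → 107/250
merge 9/40 + 347/1000 → 143/250
merge 107/250 + 143/250 → 1
L = 4/25 + 347/1000 + 107/250 + 143/250 + 1 = 2507/1000 = 2.507 bits/symbol.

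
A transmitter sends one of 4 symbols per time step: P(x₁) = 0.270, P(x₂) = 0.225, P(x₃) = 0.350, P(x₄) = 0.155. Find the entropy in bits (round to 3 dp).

1.941 bits

H = −Σ pᵢ log₂ pᵢ.
−0.270·log₂(0.270) = 0.5100
−0.225·log₂(0.225) = 0.4842
−0.350·log₂(0.350) = 0.5301
−0.155·log₂(0.155) = 0.4169
Sum ≈ 1.9412 → 1.941 bits.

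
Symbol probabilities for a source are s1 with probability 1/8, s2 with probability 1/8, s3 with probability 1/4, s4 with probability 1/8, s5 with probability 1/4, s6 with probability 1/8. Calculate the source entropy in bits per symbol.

Each probability is a power of 1/2, so log₂(1/p) is an integer.
H = Σ p·log₂(1/p) = 1/8·3 + 1/8·3 + 1/4·2 + 1/8·3 + 1/4·2 + 1/8·3 = 2.5 bits.

2.5 bits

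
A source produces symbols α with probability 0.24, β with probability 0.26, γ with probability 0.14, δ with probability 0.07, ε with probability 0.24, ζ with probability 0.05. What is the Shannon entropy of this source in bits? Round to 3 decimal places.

H = −Σ pᵢ log₂ pᵢ.
−0.24·log₂(0.24) = 0.4941
−0.26·log₂(0.26) = 0.5053
−0.14·log₂(0.14) = 0.3971
−0.07·log₂(0.07) = 0.2686
−0.24·log₂(0.24) = 0.4941
−0.05·log₂(0.05) = 0.2161
Sum ≈ 2.3753 → 2.375 bits.

2.375 bits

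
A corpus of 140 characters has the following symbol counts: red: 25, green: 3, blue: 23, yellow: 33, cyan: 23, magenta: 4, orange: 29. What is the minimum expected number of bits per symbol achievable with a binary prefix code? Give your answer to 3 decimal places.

Probabilities are the counts divided by 140.
Repeatedly combine the two least-probable nodes; the expected code length is the sum of the merged weights.
merge 3/140 + 1/35 → 1/20
merge 1/20 + 23/140 → 3/14
merge 23/140 + 5/28 → 12/35
merge 29/140 + 3/14 → 59/140
merge 33/140 + 12/35 → 81/140
merge 59/140 + 81/140 → 1
L = 1/20 + 3/14 + 12/35 + 59/140 + 81/140 + 1 = 73/28 ≈ 2.607 bits/symbol.

2.607 bits/symbol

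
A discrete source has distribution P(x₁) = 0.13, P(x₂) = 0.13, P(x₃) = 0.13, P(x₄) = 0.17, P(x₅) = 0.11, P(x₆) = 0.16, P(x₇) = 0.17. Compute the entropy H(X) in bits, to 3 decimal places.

2.790 bits

H = −Σ pᵢ log₂ pᵢ.
−0.13·log₂(0.13) = 0.3826
−0.13·log₂(0.13) = 0.3826
−0.13·log₂(0.13) = 0.3826
−0.17·log₂(0.17) = 0.4346
−0.11·log₂(0.11) = 0.3503
−0.16·log₂(0.16) = 0.4230
−0.17·log₂(0.17) = 0.4346
Sum ≈ 2.7904 → 2.790 bits.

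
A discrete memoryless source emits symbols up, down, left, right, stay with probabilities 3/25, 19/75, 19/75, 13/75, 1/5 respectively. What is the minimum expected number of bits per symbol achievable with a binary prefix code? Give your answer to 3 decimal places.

Repeatedly combine the two least-probable nodes; the expected code length is the sum of the merged weights.
merge 3/25 + 13/75 → 22/75
merge 1/5 + 19/75 → 34/75
merge 19/75 + 22/75 → 41/75
merge 34/75 + 41/75 → 1
L = 22/75 + 34/75 + 41/75 + 1 = 172/75 ≈ 2.293 bits/symbol.

2.293 bits/symbol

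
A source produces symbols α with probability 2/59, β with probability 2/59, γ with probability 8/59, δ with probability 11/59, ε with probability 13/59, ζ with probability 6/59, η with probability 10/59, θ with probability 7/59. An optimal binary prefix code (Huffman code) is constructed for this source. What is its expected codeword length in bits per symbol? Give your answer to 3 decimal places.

Repeatedly combine the two least-probable nodes; the expected code length is the sum of the merged weights.
merge 2/59 + 2/59 → 4/59
merge 4/59 + 6/59 → 10/59
merge 7/59 + 8/59 → 15/59
merge 10/59 + 10/59 → 20/59
merge 11/59 + 13/59 → 24/59
merge 15/59 + 20/59 → 35/59
merge 24/59 + 35/59 → 1
L = 4/59 + 10/59 + 15/59 + 20/59 + 24/59 + 35/59 + 1 = 167/59 ≈ 2.831 bits/symbol.

2.831 bits/symbol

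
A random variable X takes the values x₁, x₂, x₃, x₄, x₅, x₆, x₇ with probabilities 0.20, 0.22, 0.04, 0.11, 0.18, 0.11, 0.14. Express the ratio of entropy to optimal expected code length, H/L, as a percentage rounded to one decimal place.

97.9%

Entropy H = −Σ p log₂ p ≈ 2.6737 bits.
Huffman merges: 1/25+11/100→3/20; 11/100+7/50→1/4; 3/20+9/50→33/100; 1/5+11/50→21/50; 1/4+33/100→29/50; 21/50+29/50→1. L = 273/100 ≈ 2.7300.
Efficiency = H/L = 2.6737/2.7300 = 97.9%.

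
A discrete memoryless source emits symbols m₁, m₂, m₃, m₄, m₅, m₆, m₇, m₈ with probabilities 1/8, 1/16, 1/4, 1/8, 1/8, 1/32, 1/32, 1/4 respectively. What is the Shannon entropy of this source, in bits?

2.6875 bits

Each probability is a power of 1/2, so log₂(1/p) is an integer.
H = Σ p·log₂(1/p) = 1/8·3 + 1/16·4 + 1/4·2 + 1/8·3 + 1/8·3 + 1/32·5 + 1/32·5 + 1/4·2 = 2.6875 bits.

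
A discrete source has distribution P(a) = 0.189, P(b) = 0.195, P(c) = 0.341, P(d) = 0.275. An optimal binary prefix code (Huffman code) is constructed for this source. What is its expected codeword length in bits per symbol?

Repeatedly combine the two least-probable nodes; the expected code length is the sum of the merged weights.
merge 189/1000 + 39/200 → 48/125
merge 11/40 + 341/1000 → 77/125
merge 48/125 + 77/125 → 1
L = 48/125 + 77/125 + 1 = 2 bits/symbol.

2 bits/symbol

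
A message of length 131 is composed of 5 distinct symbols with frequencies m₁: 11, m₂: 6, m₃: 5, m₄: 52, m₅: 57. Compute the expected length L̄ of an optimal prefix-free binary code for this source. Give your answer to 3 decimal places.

Probabilities are the counts divided by 131.
Repeatedly combine the two least-probable nodes; the expected code length is the sum of the merged weights.
merge 5/131 + 6/131 → 11/131
merge 11/131 + 11/131 → 22/131
merge 22/131 + 52/131 → 74/131
merge 57/131 + 74/131 → 1
L = 11/131 + 22/131 + 74/131 + 1 = 238/131 ≈ 1.817 bits/symbol.

1.817 bits/symbol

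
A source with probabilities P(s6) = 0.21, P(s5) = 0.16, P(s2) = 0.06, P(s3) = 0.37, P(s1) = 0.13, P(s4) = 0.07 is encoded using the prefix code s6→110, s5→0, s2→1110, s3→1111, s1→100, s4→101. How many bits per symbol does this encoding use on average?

3.11 bits/symbol

L̄ = Σ pᵢ·ℓᵢ = 0.21·3 + 0.16·1 + 0.06·4 + 0.37·4 + 0.13·3 + 0.07·3 = 3.11 bits/symbol.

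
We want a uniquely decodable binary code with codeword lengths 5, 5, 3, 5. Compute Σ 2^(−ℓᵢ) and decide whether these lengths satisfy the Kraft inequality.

0.21875; yes

With common denominator 2^5 = 32: Σ 2^(−ℓᵢ) = 1/32 + 1/32 + 4/32 + 1/32 = 7/32 = 0.21875.
Kraft's inequality requires Σ ≤ 1; here Σ = 0.21875 ≤ 1, so such a prefix code exists.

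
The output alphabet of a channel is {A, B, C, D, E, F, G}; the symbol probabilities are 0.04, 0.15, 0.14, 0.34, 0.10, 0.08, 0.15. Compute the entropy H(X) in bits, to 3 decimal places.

H = −Σ pᵢ log₂ pᵢ.
−0.04·log₂(0.04) = 0.1858
−0.15·log₂(0.15) = 0.4105
−0.14·log₂(0.14) = 0.3971
−0.34·log₂(0.34) = 0.5292
−0.10·log₂(0.10) = 0.3322
−0.08·log₂(0.08) = 0.2915
−0.15·log₂(0.15) = 0.4105
Sum ≈ 2.5568 → 2.557 bits.

2.557 bits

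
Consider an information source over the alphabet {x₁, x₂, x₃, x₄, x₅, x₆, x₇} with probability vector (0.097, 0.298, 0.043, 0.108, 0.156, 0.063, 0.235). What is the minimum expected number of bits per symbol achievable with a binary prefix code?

2.573 bits/symbol

Repeatedly combine the two least-probable nodes; the expected code length is the sum of the merged weights.
merge 43/1000 + 63/1000 → 53/500
merge 97/1000 + 53/500 → 203/1000
merge 27/250 + 39/250 → 33/125
merge 203/1000 + 47/200 → 219/500
merge 33/125 + 149/500 → 281/500
merge 219/500 + 281/500 → 1
L = 53/500 + 203/1000 + 33/125 + 219/500 + 281/500 + 1 = 2573/1000 = 2.573 bits/symbol.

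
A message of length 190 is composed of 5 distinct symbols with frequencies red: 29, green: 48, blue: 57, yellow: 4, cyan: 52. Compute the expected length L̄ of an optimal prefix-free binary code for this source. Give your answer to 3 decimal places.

Probabilities are the counts divided by 190.
Repeatedly combine the two least-probable nodes; the expected code length is the sum of the merged weights.
merge 2/95 + 29/190 → 33/190
merge 33/190 + 24/95 → 81/190
merge 26/95 + 3/10 → 109/190
merge 81/190 + 109/190 → 1
L = 33/190 + 81/190 + 109/190 + 1 = 413/190 ≈ 2.174 bits/symbol.

2.174 bits/symbol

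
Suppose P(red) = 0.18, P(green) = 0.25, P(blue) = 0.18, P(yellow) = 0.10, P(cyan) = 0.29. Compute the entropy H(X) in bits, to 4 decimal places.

H = −Σ pᵢ log₂ pᵢ.
−0.18·log₂(0.18) = 0.4453
−0.25·log₂(0.25) = 0.5000
−0.18·log₂(0.18) = 0.4453
−0.10·log₂(0.10) = 0.3322
−0.29·log₂(0.29) = 0.5179
Sum ≈ 2.2407 → 2.2407 bits.

2.2407 bits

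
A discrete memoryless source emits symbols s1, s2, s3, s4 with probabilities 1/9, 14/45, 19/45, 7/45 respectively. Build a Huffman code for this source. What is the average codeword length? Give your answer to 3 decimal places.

1.844 bits/symbol

Repeatedly combine the two least-probable nodes; the expected code length is the sum of the merged weights.
merge 1/9 + 7/45 → 4/15
merge 4/15 + 14/45 → 26/45
merge 19/45 + 26/45 → 1
L = 4/15 + 26/45 + 1 = 83/45 ≈ 1.844 bits/symbol.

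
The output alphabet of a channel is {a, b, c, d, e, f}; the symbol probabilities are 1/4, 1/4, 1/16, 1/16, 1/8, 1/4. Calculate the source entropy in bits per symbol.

Each probability is a power of 1/2, so log₂(1/p) is an integer.
H = Σ p·log₂(1/p) = 1/4·2 + 1/4·2 + 1/16·4 + 1/16·4 + 1/8·3 + 1/4·2 = 2.375 bits.

2.375 bits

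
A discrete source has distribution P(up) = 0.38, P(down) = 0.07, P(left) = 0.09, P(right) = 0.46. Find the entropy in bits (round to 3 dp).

H = −Σ pᵢ log₂ pᵢ.
−0.38·log₂(0.38) = 0.5305
−0.07·log₂(0.07) = 0.2686
−0.09·log₂(0.09) = 0.3127
−0.46·log₂(0.46) = 0.5153
Sum ≈ 1.6270 → 1.627 bits.

1.627 bits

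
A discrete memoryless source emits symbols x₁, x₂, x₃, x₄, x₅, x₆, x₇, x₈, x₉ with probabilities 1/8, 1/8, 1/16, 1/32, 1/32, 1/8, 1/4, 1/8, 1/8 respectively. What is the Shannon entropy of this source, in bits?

2.9375 bits

Each probability is a power of 1/2, so log₂(1/p) is an integer.
H = Σ p·log₂(1/p) = 1/8·3 + 1/8·3 + 1/16·4 + 1/32·5 + 1/32·5 + 1/8·3 + 1/4·2 + 1/8·3 + 1/8·3 = 2.9375 bits.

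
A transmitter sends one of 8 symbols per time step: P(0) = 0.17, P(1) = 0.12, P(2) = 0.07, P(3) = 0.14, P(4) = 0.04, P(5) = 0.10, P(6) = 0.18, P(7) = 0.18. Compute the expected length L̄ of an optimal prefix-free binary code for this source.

2.93 bits/symbol

Repeatedly combine the two least-probable nodes; the expected code length is the sum of the merged weights.
merge 1/25 + 7/100 → 11/100
merge 1/10 + 11/100 → 21/100
merge 3/25 + 7/50 → 13/50
merge 17/100 + 9/50 → 7/20
merge 9/50 + 21/100 → 39/100
merge 13/50 + 7/20 → 61/100
merge 39/100 + 61/100 → 1
L = 11/100 + 21/100 + 13/50 + 7/20 + 39/100 + 61/100 + 1 = 293/100 = 2.93 bits/symbol.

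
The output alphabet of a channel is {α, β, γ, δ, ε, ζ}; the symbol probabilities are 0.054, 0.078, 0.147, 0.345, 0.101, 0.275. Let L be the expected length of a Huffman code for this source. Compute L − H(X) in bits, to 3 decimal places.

Entropy H = −Σ p log₂ p ≈ 2.2970 bits.
Huffman merges: 27/500+39/500→33/250; 101/1000+33/250→233/1000; 147/1000+233/1000→19/50; 11/40+69/200→31/50; 19/50+31/50→1. L = 473/200 ≈ 2.3650.
L − H = 2.3650 − 2.2970 = 0.068 bits.

0.068 bits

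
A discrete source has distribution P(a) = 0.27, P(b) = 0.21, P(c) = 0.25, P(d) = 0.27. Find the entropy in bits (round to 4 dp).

H = −Σ pᵢ log₂ pᵢ.
−0.27·log₂(0.27) = 0.5100
−0.21·log₂(0.21) = 0.4728
−0.25·log₂(0.25) = 0.5000
−0.27·log₂(0.27) = 0.5100
Sum ≈ 1.9929 → 1.9929 bits.

1.9929 bits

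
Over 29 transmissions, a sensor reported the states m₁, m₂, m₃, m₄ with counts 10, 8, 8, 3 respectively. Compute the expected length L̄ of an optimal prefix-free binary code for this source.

Probabilities are the counts divided by 29.
Repeatedly combine the two least-probable nodes; the expected code length is the sum of the merged weights.
merge 3/29 + 8/29 → 11/29
merge 8/29 + 10/29 → 18/29
merge 11/29 + 18/29 → 1
L = 11/29 + 18/29 + 1 = 2 bits/symbol.

2 bits/symbol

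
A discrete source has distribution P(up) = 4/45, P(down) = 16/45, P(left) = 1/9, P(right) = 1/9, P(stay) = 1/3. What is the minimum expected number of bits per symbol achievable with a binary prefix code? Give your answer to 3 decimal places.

2.156 bits/symbol

Repeatedly combine the two least-probable nodes; the expected code length is the sum of the merged weights.
merge 4/45 + 1/9 → 1/5
merge 1/9 + 1/5 → 14/45
merge 14/45 + 1/3 → 29/45
merge 16/45 + 29/45 → 1
L = 1/5 + 14/45 + 29/45 + 1 = 97/45 ≈ 2.156 bits/symbol.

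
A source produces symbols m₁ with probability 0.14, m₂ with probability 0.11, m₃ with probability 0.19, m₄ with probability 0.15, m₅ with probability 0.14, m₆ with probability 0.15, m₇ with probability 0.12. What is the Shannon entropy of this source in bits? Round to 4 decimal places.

H = −Σ pᵢ log₂ pᵢ.
−0.14·log₂(0.14) = 0.3971
−0.11·log₂(0.11) = 0.3503
−0.19·log₂(0.19) = 0.4552
−0.15·log₂(0.15) = 0.4105
−0.14·log₂(0.14) = 0.3971
−0.15·log₂(0.15) = 0.4105
−0.12·log₂(0.12) = 0.3671
Sum ≈ 2.7879 → 2.7879 bits.

2.7879 bits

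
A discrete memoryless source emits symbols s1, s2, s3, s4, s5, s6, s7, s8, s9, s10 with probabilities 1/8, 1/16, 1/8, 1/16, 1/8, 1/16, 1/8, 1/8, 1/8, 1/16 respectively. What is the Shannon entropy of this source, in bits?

Each probability is a power of 1/2, so log₂(1/p) is an integer.
H = Σ p·log₂(1/p) = 1/8·3 + 1/16·4 + 1/8·3 + 1/16·4 + 1/8·3 + 1/16·4 + 1/8·3 + 1/8·3 + 1/8·3 + 1/16·4 = 3.25 bits.

3.25 bits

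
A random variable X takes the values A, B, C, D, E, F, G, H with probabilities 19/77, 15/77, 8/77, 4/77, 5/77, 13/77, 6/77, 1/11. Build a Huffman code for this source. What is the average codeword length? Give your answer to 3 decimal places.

Repeatedly combine the two least-probable nodes; the expected code length is the sum of the merged weights.
merge 4/77 + 5/77 → 9/77
merge 6/77 + 1/11 → 13/77
merge 8/77 + 9/77 → 17/77
merge 13/77 + 13/77 → 26/77
merge 15/77 + 17/77 → 32/77
merge 19/77 + 26/77 → 45/77
merge 32/77 + 45/77 → 1
L = 9/77 + 13/77 + 17/77 + 26/77 + 32/77 + 45/77 + 1 = 219/77 ≈ 2.844 bits/symbol.

2.844 bits/symbol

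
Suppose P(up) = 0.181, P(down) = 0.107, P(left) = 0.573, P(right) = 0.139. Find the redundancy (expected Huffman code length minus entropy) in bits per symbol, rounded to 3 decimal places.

Entropy H = −Σ p log₂ p ≈ 1.6474 bits.
Huffman merges: 107/1000+139/1000→123/500; 181/1000+123/500→427/1000; 427/1000+573/1000→1. L = 1673/1000 ≈ 1.6730.
L − H = 1.6730 − 1.6474 = 0.026 bits.

0.026 bits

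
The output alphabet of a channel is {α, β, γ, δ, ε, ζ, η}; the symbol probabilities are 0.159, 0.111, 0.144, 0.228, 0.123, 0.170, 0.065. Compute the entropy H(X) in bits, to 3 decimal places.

H = −Σ pᵢ log₂ pᵢ.
−0.159·log₂(0.159) = 0.4218
−0.111·log₂(0.111) = 0.3520
−0.144·log₂(0.144) = 0.4026
−0.228·log₂(0.228) = 0.4863
−0.123·log₂(0.123) = 0.3719
−0.170·log₂(0.170) = 0.4346
−0.065·log₂(0.065) = 0.2563
Sum ≈ 2.7255 → 2.726 bits.

2.726 bits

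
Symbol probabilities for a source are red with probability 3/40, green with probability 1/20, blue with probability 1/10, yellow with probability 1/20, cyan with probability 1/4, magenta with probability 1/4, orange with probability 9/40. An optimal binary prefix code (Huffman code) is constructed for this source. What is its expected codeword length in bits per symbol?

Repeatedly combine the two least-probable nodes; the expected code length is the sum of the merged weights.
merge 1/20 + 1/20 → 1/10
merge 3/40 + 1/10 → 7/40
merge 1/10 + 7/40 → 11/40
merge 9/40 + 1/4 → 19/40
merge 1/4 + 11/40 → 21/40
merge 19/40 + 21/40 → 1
L = 1/10 + 7/40 + 11/40 + 19/40 + 21/40 + 1 = 51/20 = 2.55 bits/symbol.

2.55 bits/symbol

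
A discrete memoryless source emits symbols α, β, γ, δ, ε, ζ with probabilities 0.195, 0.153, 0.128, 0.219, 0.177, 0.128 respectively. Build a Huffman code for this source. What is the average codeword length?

Repeatedly combine the two least-probable nodes; the expected code length is the sum of the merged weights.
merge 16/125 + 16/125 → 32/125
merge 153/1000 + 177/1000 → 33/100
merge 39/200 + 219/1000 → 207/500
merge 32/125 + 33/100 → 293/500
merge 207/500 + 293/500 → 1
L = 32/125 + 33/100 + 207/500 + 293/500 + 1 = 1293/500 = 2.586 bits/symbol.

2.586 bits/symbol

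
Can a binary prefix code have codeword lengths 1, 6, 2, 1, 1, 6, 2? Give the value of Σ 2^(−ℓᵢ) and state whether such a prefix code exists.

2.03125; no

With common denominator 2^6 = 64: Σ 2^(−ℓᵢ) = 32/64 + 1/64 + 16/64 + 32/64 + 32/64 + 1/64 + 16/64 = 130/64 = 2.03125.
Kraft's inequality requires Σ ≤ 1; here Σ = 2.03125 > 1, so no such prefix code exists.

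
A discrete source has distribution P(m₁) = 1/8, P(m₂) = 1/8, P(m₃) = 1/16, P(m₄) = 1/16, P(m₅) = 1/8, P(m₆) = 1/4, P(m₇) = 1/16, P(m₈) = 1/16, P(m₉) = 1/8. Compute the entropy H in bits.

3 bits

Each probability is a power of 1/2, so log₂(1/p) is an integer.
H = Σ p·log₂(1/p) = 1/8·3 + 1/8·3 + 1/16·4 + 1/16·4 + 1/8·3 + 1/4·2 + 1/16·4 + 1/16·4 + 1/8·3 = 3 bits.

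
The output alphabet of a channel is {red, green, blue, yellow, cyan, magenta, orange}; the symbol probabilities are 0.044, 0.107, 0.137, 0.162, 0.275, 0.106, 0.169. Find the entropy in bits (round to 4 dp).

H = −Σ pᵢ log₂ pᵢ.
−0.044·log₂(0.044) = 0.1983
−0.107·log₂(0.107) = 0.3450
−0.137·log₂(0.137) = 0.3929
−0.162·log₂(0.162) = 0.4254
−0.275·log₂(0.275) = 0.5122
−0.106·log₂(0.106) = 0.3432
−0.169·log₂(0.169) = 0.4335
Sum ≈ 2.6504 → 2.6504 bits.

2.6504 bits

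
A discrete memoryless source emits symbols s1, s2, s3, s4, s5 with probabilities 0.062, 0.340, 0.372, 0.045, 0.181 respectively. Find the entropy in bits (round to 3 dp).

H = −Σ pᵢ log₂ pᵢ.
−0.062·log₂(0.062) = 0.2487
−0.340·log₂(0.340) = 0.5292
−0.372·log₂(0.372) = 0.5307
−0.045·log₂(0.045) = 0.2013
−0.181·log₂(0.181) = 0.4463
Sum ≈ 1.9563 → 1.956 bits.

1.956 bits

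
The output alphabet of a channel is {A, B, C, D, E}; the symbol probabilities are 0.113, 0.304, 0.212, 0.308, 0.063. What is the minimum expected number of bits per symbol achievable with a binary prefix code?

2.176 bits/symbol

Repeatedly combine the two least-probable nodes; the expected code length is the sum of the merged weights.
merge 63/1000 + 113/1000 → 22/125
merge 22/125 + 53/250 → 97/250
merge 38/125 + 77/250 → 153/250
merge 97/250 + 153/250 → 1
L = 22/125 + 97/250 + 153/250 + 1 = 272/125 = 2.176 bits/symbol.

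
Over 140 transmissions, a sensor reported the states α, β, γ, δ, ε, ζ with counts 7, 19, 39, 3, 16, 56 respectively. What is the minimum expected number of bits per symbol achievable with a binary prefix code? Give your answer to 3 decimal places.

Probabilities are the counts divided by 140.
Repeatedly combine the two least-probable nodes; the expected code length is the sum of the merged weights.
merge 3/140 + 1/20 → 1/14
merge 1/14 + 4/35 → 13/70
merge 19/140 + 13/70 → 9/28
merge 39/140 + 9/28 → 3/5
merge 2/5 + 3/5 → 1
L = 1/14 + 13/70 + 9/28 + 3/5 + 1 = 61/28 ≈ 2.179 bits/symbol.

2.179 bits/symbol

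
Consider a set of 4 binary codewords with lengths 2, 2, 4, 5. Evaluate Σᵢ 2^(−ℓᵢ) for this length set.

With common denominator 2^5 = 32: Σ 2^(−ℓᵢ) = 8/32 + 8/32 + 2/32 + 1/32 = 19/32 = 0.59375.

0.59375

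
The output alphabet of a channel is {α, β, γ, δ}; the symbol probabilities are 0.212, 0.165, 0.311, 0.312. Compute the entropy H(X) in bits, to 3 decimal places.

H = −Σ pᵢ log₂ pᵢ.
−0.212·log₂(0.212) = 0.4744
−0.165·log₂(0.165) = 0.4289
−0.311·log₂(0.311) = 0.5240
−0.312·log₂(0.312) = 0.5243
Sum ≈ 1.9517 → 1.952 bits.

1.952 bits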